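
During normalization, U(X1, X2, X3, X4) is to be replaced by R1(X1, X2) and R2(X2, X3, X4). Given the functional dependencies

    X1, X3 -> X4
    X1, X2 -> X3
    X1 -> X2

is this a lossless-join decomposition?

Common attributes: R1 ∩ R2 = {X2}.
No dependency enlarges {X2}, so (X2)⁺ = {X2}.
The closure contains neither all of R1 = {X1, X2} nor all of R2 = {X2, X3, X4}, so the common attributes are not a superkey of either fragment. The join is lossy.

No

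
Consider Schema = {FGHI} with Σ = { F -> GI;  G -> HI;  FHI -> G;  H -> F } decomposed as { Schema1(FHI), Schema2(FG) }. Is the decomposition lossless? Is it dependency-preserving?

lossless and dependency-preserving

Lossless test: (F)⁺ = {FGHI}, which contains all of one fragment — lossless.
Dependency preservation: F → GI; G → HI; FHI → G are not contained in any single fragment, but the restricted closure of each left-hand side across the fragments still reaches the right-hand side; the remaining FDs each lie inside some fragment. All dependencies are preserved.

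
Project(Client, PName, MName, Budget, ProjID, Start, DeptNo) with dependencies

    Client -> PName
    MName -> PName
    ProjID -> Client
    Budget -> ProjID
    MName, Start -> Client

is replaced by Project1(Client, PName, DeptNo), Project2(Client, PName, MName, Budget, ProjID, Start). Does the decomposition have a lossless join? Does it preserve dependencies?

Lossless test: (Client, PName)⁺ = {Client, PName}, which is a superkey of neither fragment — lossy.
Dependency preservation: every FD's attributes lie within a single fragment, so each can be enforced locally — preserved.

lossy but dependency-preserving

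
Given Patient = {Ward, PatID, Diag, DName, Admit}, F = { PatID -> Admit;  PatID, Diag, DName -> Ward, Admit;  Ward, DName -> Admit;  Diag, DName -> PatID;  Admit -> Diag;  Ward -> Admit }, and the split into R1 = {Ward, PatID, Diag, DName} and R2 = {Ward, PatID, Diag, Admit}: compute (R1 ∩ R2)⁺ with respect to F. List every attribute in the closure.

R1 ∩ R2 = {Ward, PatID, Diag}.
PatID → Admit applies, adding Admit
Closure: {Ward, PatID, Diag, Admit}.

Ward, PatID, Diag, Admit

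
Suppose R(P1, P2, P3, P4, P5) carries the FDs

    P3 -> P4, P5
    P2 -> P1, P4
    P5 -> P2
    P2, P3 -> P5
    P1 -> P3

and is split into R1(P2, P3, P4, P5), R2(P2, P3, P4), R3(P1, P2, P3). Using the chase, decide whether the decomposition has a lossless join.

Chase test. Columns are P1, P2, P3, P4, P5; row i has aⱼ where attribute j ∈ Ri, else bᵢⱼ.
Initial tableau (one row per fragment):
  row 1: b11 a2 a3 a4 a5
  row 2: b21 a2 a3 a4 b25
  row 3: a1 a2 a3 b34 b35
Rows 1 and 2 agree on P3; apply P3→P4, P5 and equate their P4, P5 entries.
Rows 1 and 3 agree on P3; apply P3→P4, P5 and equate their P4, P5 entries.
Rows 1 and 2 agree on P2; apply P2→P1, P4 and equate their P1, P4 entries.
Rows 1 and 3 agree on P2; apply P2→P1, P4 and equate their P1, P4 entries.
Row 1 is now all distinguished symbols — the join is lossless.

Yes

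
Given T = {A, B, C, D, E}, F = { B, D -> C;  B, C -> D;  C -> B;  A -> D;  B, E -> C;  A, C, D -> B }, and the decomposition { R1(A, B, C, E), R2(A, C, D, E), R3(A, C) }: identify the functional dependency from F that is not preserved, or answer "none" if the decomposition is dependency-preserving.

Check B, D → C: no single fragment contains all of {B, C, D}, and the restricted closure of {B, D} across the fragments never reaches {C}.
B, C → D is preserved.
C → B is preserved.
A → D is preserved.
B, E → C is preserved.
A, C, D → B is preserved.

B, D -> C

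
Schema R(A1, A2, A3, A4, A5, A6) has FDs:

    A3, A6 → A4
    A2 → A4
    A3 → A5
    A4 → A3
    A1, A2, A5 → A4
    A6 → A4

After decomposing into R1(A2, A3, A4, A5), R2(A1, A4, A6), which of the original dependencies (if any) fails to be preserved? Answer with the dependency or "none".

A3, A6 → A4: restricted closure across fragments reaches A4.
A2 → A4 lies within R1.
A3 → A5 lies within R1.
A4 → A3 lies within R1.
A1, A2, A5 → A4: restricted closure across fragments reaches A4.
A6 → A4 lies within R2.
Every dependency is enforceable on the fragments, so the decomposition is dependency-preserving.

none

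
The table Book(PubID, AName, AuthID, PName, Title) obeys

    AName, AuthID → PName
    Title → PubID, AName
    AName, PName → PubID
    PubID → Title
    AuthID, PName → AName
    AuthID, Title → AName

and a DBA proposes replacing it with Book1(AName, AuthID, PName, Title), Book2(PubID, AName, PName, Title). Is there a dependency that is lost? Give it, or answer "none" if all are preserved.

none

AName, AuthID → PName lies within Book1.
Title → PubID, AName lies within Book2.
AName, PName → PubID lies within Book2.
PubID → Title lies within Book2.
AuthID, PName → AName lies within Book1.
AuthID, Title → AName lies within Book1.
Every dependency is enforceable on the fragments, so the decomposition is dependency-preserving.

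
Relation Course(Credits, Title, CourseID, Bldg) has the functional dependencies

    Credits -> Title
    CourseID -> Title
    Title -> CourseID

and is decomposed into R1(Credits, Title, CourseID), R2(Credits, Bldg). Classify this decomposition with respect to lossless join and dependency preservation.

Lossless test: (Credits)⁺ = {Credits, Title, CourseID}, which contains all of one fragment — lossless.
Dependency preservation: every FD's attributes lie within a single fragment, so each can be enforced locally — preserved.

lossless and dependency-preserving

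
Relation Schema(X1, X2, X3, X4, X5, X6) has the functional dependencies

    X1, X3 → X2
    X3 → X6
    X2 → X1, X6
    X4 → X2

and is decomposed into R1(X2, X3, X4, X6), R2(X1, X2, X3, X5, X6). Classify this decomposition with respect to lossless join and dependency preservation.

Lossless test: (X2, X3, X6)⁺ = {X1, X2, X3, X6}, which is a superkey of neither fragment — lossy.
Dependency preservation: every FD's attributes lie within a single fragment, so each can be enforced locally — preserved.

lossy but dependency-preserving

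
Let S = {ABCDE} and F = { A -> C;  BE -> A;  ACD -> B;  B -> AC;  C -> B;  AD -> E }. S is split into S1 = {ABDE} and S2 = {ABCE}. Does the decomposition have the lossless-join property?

Common attributes: S1 ∩ S2 = {ABE}.
Closure of {ABE}: A → C applies, adding C. So (ABE)⁺ = {ABCE}.
This closure contains every attribute of S2, so S1 ∩ S2 → S2. The join is lossless.

Yes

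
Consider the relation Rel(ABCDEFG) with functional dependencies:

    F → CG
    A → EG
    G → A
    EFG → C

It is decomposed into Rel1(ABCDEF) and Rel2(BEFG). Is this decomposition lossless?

Common attributes: Rel1 ∩ Rel2 = {BEF}.
Closure of {BEF}: F → CG applies, adding CG; G → A applies, adding A. So (BEF)⁺ = {ABCEFG}.
This closure contains every attribute of Rel2, so Rel1 ∩ Rel2 → Rel2. The join is lossless.

Yes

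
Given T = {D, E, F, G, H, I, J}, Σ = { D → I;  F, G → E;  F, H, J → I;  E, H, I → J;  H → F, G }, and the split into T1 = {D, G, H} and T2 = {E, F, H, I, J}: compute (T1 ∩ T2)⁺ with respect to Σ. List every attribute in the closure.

E, F, G, H

T1 ∩ T2 = {H}.
H → F, G applies, adding F, G
F, G → E applies, adding E
Closure: {E, F, G, H}.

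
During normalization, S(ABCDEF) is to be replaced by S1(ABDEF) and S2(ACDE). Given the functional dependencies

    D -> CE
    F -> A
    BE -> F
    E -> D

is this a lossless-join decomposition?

Yes

Common attributes: S1 ∩ S2 = {ADE}.
Closure of {ADE}: D → CE applies, adding C. So (ADE)⁺ = {ACDE}.
This closure contains every attribute of S2, so S1 ∩ S2 → S2. The join is lossless.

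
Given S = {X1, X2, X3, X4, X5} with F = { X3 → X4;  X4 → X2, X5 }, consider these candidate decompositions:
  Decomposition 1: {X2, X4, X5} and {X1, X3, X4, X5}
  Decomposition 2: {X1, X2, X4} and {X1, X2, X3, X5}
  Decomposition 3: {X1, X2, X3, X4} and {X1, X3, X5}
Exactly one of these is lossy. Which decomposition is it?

Decomposition 2

Decomposition 1: common = {X4, X5}, closure = {X2, X4, X5} → lossless.
Decomposition 2: common = {X1, X2}, closure = {X1, X2} → lossy.
Decomposition 3: common = {X1, X3}, closure = {X1, X2, X3, X4, X5} → lossless.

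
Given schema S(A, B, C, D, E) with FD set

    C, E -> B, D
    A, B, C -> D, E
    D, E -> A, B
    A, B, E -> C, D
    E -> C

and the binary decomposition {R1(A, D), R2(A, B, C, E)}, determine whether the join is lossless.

No

Common attributes: R1 ∩ R2 = {A}.
No dependency enlarges {A}, so (A)⁺ = {A}.
The closure contains neither all of R1 = {A, D} nor all of R2 = {A, B, C, E}, so the common attributes are not a superkey of either fragment. The join is lossy.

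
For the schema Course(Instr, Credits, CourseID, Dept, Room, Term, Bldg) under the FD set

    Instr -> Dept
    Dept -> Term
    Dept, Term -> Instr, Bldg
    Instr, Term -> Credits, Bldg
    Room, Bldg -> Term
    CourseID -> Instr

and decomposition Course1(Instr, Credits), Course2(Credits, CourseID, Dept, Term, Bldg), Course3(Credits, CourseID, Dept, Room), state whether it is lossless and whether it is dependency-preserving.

Lossless test (chase): Rows 2 and 3 agree on Dept; apply Dept→Term and equate their Term entries. Rows 2 and 3 agree on Dept, Term; apply Dept, Term→Instr, Bldg and equate their Instr, Bldg entries. No row becomes fully distinguished — the join is lossy.
Dependency preservation: the restricted closure of {Instr} across the fragments never reaches {Dept}, so Instr → Dept cannot be enforced without a join — not preserved.

lossy and not dependency-preserving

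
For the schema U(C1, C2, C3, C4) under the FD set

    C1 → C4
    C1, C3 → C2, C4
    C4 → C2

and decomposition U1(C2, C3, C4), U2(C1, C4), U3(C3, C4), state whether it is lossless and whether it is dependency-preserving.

lossy but dependency-preserving

Lossless test (chase): Rows 1 and 2 agree on C4; apply C4→C2 and equate their C2 entries. Rows 1 and 3 agree on C4; apply C4→C2 and equate their C2 entries. No row becomes fully distinguished — the join is lossy.
Dependency preservation: C1, C3 → C2, C4 is not contained in any single fragment, but the restricted closure of its left-hand side across the fragments still reaches the right-hand side; the remaining FDs each lie inside some fragment. All dependencies are preserved.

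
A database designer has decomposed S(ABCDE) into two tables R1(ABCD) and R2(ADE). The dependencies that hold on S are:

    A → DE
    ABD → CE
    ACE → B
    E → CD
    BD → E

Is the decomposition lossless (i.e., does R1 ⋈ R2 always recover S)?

Yes

Common attributes: R1 ∩ R2 = {AD}.
Closure of {AD}: A → DE applies, adding E; E → CD applies, adding C; ACE → B applies, adding B. So (AD)⁺ = {ABCDE}.
This closure contains every attribute of R1, so R1 ∩ R2 → R1. The join is lossless.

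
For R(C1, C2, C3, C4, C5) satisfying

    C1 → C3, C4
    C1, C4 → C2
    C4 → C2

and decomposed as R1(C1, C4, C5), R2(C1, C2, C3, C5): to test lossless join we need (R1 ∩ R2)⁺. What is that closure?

C1, C2, C3, C4, C5

R1 ∩ R2 = {C1, C5}.
C1 → C3, C4 applies, adding C3, C4
C1, C4 → C2 applies, adding C2
Closure: {C1, C2, C3, C4, C5}.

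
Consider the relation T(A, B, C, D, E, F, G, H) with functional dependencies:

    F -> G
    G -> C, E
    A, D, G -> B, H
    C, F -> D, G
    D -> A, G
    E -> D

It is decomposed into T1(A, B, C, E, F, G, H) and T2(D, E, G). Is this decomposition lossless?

Common attributes: T1 ∩ T2 = {E, G}.
Closure of {E, G}: G → C, E applies, adding C; E → D applies, adding D; D → A, G applies, adding A; A, D, G → B, H applies, adding B, H. So (E, G)⁺ = {A, B, C, D, E, G, H}.
This closure contains every attribute of T2, so T1 ∩ T2 → T2. The join is lossless.

Yes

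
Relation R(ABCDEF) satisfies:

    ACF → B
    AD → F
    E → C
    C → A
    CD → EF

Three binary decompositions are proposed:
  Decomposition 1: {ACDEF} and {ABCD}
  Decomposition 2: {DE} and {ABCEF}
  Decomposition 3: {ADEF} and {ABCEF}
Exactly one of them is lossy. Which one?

Decomposition 1: common = {ACD}, closure = {ABCDEF} → lossless.
Decomposition 2: common = {E}, closure = {ACE} → lossy.
Decomposition 3: common = {AEF}, closure = {ABCEF} → lossless.

Decomposition 2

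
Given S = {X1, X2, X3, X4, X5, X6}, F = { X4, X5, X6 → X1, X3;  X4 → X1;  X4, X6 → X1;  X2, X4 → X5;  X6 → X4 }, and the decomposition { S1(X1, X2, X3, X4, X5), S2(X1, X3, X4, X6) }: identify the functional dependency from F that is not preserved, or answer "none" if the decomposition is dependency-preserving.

X4, X5, X6 → X1, X3

Check X4, X5, X6 → X1, X3: no single fragment contains all of {X1, X3, X4, X5, X6}, and the restricted closure of {X4, X5, X6} across the fragments never reaches {X1, X3}.
X4 → X1 is preserved.
X4, X6 → X1 is preserved.
X2, X4 → X5 is preserved.
X6 → X4 is preserved.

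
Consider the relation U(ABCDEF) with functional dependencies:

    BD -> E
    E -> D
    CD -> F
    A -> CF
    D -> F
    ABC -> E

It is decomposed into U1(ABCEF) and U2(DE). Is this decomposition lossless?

Common attributes: U1 ∩ U2 = {E}.
Closure of {E}: E → D applies, adding D; D → F applies, adding F. So (E)⁺ = {DEF}.
This closure contains every attribute of U2, so U1 ∩ U2 → U2. The join is lossless.

Yes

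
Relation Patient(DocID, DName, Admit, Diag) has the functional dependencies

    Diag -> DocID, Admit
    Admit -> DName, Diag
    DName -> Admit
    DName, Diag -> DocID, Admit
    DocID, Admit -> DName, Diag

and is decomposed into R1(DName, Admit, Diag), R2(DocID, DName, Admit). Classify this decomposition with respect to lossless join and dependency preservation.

Lossless test: (DName, Admit)⁺ = {DocID, DName, Admit, Diag}, which contains all of one fragment — lossless.
Dependency preservation: Diag → DocID, Admit; DName, Diag → DocID, Admit; DocID, Admit → DName, Diag are not contained in any single fragment, but the restricted closure of each left-hand side across the fragments still reaches the right-hand side; the remaining FDs each lie inside some fragment. All dependencies are preserved.

lossless and dependency-preserving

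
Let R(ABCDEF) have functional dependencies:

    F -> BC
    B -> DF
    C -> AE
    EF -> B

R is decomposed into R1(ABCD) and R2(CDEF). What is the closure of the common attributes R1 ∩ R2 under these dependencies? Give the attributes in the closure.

ACDE

R1 ∩ R2 = {CD}.
C → AE applies, adding AE
Closure: {ACDE}.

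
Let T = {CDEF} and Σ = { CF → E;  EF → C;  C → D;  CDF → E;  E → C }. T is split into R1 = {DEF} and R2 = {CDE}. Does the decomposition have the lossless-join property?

Yes

Common attributes: R1 ∩ R2 = {DE}.
Closure of {DE}: E → C applies, adding C. So (DE)⁺ = {CDE}.
This closure contains every attribute of R2, so R1 ∩ R2 → R2. The join is lossless.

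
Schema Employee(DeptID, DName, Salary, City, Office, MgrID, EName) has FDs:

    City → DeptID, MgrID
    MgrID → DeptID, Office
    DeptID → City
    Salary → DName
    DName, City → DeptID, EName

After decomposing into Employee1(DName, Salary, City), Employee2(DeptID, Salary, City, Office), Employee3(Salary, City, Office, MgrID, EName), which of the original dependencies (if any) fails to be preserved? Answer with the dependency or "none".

Check DName, City → DeptID, EName: no single fragment contains all of {DeptID, DName, City, EName}, and the restricted closure of {DName, City} across the fragments never reaches {DeptID, EName}.
City → DeptID, MgrID is preserved.
MgrID → DeptID, Office is preserved.
DeptID → City is preserved.
Salary → DName is preserved.

DName, City → DeptID, EName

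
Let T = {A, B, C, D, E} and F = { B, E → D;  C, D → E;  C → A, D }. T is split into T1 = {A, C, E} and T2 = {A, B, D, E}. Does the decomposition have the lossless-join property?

Common attributes: T1 ∩ T2 = {A, E}.
No dependency enlarges {A, E}, so (A, E)⁺ = {A, E}.
The closure contains neither all of T1 = {A, C, E} nor all of T2 = {A, B, D, E}, so the common attributes are not a superkey of either fragment. The join is lossy.

No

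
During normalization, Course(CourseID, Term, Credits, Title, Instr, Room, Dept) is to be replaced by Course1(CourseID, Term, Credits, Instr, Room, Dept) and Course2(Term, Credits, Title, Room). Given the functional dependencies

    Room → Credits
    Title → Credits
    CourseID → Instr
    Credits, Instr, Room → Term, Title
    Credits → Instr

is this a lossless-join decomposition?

Yes

Common attributes: Course1 ∩ Course2 = {Term, Credits, Room}.
Closure of {Term, Credits, Room}: Credits → Instr applies, adding Instr; Credits, Instr, Room → Term, Title applies, adding Title. So (Term, Credits, Room)⁺ = {Term, Credits, Title, Instr, Room}.
This closure contains every attribute of Course2, so Course1 ∩ Course2 → Course2. The join is lossless.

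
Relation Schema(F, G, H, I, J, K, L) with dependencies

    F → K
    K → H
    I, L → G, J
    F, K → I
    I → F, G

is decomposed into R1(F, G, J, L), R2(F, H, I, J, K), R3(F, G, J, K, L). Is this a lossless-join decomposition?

Chase test. Columns are F, G, H, I, J, K, L; row i has aⱼ where attribute j ∈ Ri, else bᵢⱼ.
Initial tableau (one row per fragment):
  row 1: a1 a2 b13 b14 a5 b16 a7
  row 2: a1 b22 a3 a4 a5 a6 b27
  row 3: a1 a2 b33 b34 a5 a6 a7
Rows 1 and 2 agree on F; apply F→K and equate their K entries.
Rows 1 and 2 agree on K; apply K→H and equate their H entries.
Rows 1 and 3 agree on K; apply K→H and equate their H entries.
Rows 1 and 2 agree on F, K; apply F, K→I and equate their I entries.
Rows 1 and 3 agree on F, K; apply F, K→I and equate their I entries.
Rows 1 and 2 agree on I; apply I→F, G and equate their F, G entries.
Row 1 is now all distinguished symbols — the join is lossless.

Yes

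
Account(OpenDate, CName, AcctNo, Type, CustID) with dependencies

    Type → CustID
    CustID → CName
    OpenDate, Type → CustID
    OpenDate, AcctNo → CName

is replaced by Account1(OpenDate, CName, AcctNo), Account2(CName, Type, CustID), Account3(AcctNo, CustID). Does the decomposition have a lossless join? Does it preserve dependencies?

Lossless test (chase): Rows 2 and 3 agree on CustID; apply CustID→CName and equate their CName entries. No row becomes fully distinguished — the join is lossy.
Dependency preservation: OpenDate, Type → CustID is not contained in any single fragment, but the restricted closure of its left-hand side across the fragments still reaches the right-hand side; the remaining FDs each lie inside some fragment. All dependencies are preserved.

lossy but dependency-preserving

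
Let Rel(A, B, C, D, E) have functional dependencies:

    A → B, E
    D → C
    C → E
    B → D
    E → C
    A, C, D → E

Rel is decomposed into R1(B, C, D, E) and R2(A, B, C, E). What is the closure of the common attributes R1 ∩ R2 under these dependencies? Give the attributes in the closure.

R1 ∩ R2 = {B, C, E}.
B → D applies, adding D
Closure: {B, C, D, E}.

B, C, D, E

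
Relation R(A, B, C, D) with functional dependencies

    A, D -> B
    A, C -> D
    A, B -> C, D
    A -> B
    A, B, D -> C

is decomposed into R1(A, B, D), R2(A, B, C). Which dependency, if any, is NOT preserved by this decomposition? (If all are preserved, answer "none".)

A, D → B lies within R1.
A, C → D: restricted closure across fragments reaches D.
A, B → C, D: restricted closure across fragments reaches C, D.
A → B lies within R1.
A, B, D → C: restricted closure across fragments reaches C.
Every dependency is enforceable on the fragments, so the decomposition is dependency-preserving.

none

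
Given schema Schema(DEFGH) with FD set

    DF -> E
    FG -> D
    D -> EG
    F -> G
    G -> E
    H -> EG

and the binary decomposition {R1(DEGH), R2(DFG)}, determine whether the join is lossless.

Common attributes: R1 ∩ R2 = {DG}.
Closure of {DG}: D → EG applies, adding E. So (DG)⁺ = {DEG}.
The closure contains neither all of R1 = {DEGH} nor all of R2 = {DFG}, so the common attributes are not a superkey of either fragment. The join is lossy.

No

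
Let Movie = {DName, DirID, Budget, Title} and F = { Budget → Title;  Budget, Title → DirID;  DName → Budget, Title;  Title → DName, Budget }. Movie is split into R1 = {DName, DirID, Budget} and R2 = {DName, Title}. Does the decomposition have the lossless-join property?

Common attributes: R1 ∩ R2 = {DName}.
Closure of {DName}: DName → Budget, Title applies, adding Budget, Title; Budget, Title → DirID applies, adding DirID. So (DName)⁺ = {DName, DirID, Budget, Title}.
This closure contains every attribute of R1, so R1 ∩ R2 → R1. The join is lossless.

Yes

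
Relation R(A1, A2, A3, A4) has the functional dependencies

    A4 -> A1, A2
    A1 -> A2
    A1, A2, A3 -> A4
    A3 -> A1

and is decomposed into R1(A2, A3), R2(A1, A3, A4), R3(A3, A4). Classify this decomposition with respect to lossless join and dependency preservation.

Lossless test (chase): Rows 2 and 3 agree on A4; apply A4→A1, A2 and equate their A1, A2 entries. Rows 1 and 2 agree on A3; apply A3→A1 and equate their A1 entries. Rows 1 and 2 agree on A1; apply A1→A2 and equate their A2 entries. Rows 1 and 2 agree on A1, A2, A3; apply A1, A2, A3→A4 and equate their A4 entries. Row 1 is now all distinguished symbols — the join is lossless.
Dependency preservation: the restricted closure of {A4} across the fragments never reaches {A1, A2}, so A4 → A1, A2 cannot be enforced without a join — not preserved.

lossless but not dependency-preserving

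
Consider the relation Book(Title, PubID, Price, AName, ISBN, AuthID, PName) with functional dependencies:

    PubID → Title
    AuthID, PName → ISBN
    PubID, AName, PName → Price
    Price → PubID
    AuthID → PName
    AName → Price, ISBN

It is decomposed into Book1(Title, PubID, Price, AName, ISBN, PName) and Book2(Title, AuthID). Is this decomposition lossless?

No

Common attributes: Book1 ∩ Book2 = {Title}.
No dependency enlarges {Title}, so (Title)⁺ = {Title}.
The closure contains neither all of Book1 = {Title, PubID, Price, AName, ISBN, PName} nor all of Book2 = {Title, AuthID}, so the common attributes are not a superkey of either fragment. The join is lossy.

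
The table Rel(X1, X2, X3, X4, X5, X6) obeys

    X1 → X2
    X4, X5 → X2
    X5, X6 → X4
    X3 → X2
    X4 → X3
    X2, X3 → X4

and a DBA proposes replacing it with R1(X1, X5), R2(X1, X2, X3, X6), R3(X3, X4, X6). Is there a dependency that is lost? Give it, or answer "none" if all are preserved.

Check X5, X6 → X4: no single fragment contains all of {X4, X5, X6}, and the restricted closure of {X5, X6} across the fragments never reaches {X4}.
X1 → X2 is preserved.
X4, X5 → X2 is preserved.
X3 → X2 is preserved.
X4 → X3 is preserved.
X2, X3 → X4 is preserved.

X5, X6 → X4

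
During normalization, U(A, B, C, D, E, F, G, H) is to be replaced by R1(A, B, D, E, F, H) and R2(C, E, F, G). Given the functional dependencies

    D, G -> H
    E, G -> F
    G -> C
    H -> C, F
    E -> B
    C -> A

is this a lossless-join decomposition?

No

Common attributes: R1 ∩ R2 = {E, F}.
Closure of {E, F}: E → B applies, adding B. So (E, F)⁺ = {B, E, F}.
The closure contains neither all of R1 = {A, B, D, E, F, H} nor all of R2 = {C, E, F, G}, so the common attributes are not a superkey of either fragment. The join is lossy.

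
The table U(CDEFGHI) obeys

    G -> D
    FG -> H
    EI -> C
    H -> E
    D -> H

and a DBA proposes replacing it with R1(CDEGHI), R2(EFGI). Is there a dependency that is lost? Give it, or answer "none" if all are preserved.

none

G → D lies within R1.
FG → H: restricted closure across fragments reaches H.
EI → C lies within R1.
H → E lies within R1.
D → H lies within R1.
Every dependency is enforceable on the fragments, so the decomposition is dependency-preserving.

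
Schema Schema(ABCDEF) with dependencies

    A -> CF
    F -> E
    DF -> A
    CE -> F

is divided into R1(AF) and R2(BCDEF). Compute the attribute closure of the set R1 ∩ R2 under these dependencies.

EF

R1 ∩ R2 = {F}.
F → E applies, adding E
Closure: {EF}.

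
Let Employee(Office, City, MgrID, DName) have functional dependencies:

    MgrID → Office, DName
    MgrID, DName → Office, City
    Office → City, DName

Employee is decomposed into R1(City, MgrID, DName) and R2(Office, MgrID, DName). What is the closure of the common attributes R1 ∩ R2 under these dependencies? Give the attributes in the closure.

R1 ∩ R2 = {MgrID, DName}.
MgrID → Office, DName applies, adding Office
MgrID, DName → Office, City applies, adding City
Closure: {Office, City, MgrID, DName}.

Office, City, MgrID, DName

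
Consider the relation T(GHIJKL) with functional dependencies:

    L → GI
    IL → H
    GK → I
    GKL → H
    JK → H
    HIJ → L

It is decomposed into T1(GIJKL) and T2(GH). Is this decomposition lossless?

Common attributes: T1 ∩ T2 = {G}.
No dependency enlarges {G}, so (G)⁺ = {G}.
The closure contains neither all of T1 = {GIJKL} nor all of T2 = {GH}, so the common attributes are not a superkey of either fragment. The join is lossy.

No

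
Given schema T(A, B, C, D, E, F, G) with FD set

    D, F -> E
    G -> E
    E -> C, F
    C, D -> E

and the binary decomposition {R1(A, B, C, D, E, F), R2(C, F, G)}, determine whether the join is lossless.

No

Common attributes: R1 ∩ R2 = {C, F}.
No dependency enlarges {C, F}, so (C, F)⁺ = {C, F}.
The closure contains neither all of R1 = {A, B, C, D, E, F} nor all of R2 = {C, F, G}, so the common attributes are not a superkey of either fragment. The join is lossy.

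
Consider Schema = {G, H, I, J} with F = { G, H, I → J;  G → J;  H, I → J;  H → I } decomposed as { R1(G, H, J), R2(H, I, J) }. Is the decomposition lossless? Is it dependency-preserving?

Lossless test: (H, J)⁺ = {H, I, J}, which contains all of one fragment — lossless.
Dependency preservation: G, H, I → J is not contained in any single fragment, but the restricted closure of its left-hand side across the fragments still reaches the right-hand side; the remaining FDs each lie inside some fragment. All dependencies are preserved.

lossless and dependency-preserving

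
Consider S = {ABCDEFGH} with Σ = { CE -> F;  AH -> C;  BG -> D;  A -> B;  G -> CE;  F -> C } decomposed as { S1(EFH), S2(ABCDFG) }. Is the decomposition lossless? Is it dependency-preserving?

lossy and not dependency-preserving

Lossless test: (F)⁺ = {CF}, which is a superkey of neither fragment — lossy.
Dependency preservation: the restricted closure of {CE} across the fragments never reaches {F}, so CE → F cannot be enforced without a join — not preserved.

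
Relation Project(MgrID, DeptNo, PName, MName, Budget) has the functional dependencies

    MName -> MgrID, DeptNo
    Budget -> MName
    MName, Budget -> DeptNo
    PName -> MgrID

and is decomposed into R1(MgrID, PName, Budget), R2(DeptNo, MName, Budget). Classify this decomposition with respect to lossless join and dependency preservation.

lossless but not dependency-preserving

Lossless test: (Budget)⁺ = {MgrID, DeptNo, MName, Budget}, which contains all of one fragment — lossless.
Dependency preservation: the restricted closure of {MName} across the fragments never reaches {MgrID, DeptNo}, so MName → MgrID, DeptNo cannot be enforced without a join — not preserved.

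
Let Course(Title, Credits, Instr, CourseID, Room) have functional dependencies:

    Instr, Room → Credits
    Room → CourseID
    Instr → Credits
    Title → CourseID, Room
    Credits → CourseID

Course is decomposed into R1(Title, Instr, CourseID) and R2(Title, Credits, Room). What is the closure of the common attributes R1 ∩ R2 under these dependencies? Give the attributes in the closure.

R1 ∩ R2 = {Title}.
Title → CourseID, Room applies, adding CourseID, Room
Closure: {Title, CourseID, Room}.

Title, CourseID, Room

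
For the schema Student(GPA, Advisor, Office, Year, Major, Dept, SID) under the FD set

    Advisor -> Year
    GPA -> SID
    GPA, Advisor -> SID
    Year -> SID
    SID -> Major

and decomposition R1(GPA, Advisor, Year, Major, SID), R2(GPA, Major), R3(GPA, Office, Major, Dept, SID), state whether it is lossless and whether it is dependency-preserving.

Lossless test (chase): Rows 1 and 2 agree on GPA; apply GPA→SID and equate their SID entries. No row becomes fully distinguished — the join is lossy.
Dependency preservation: every FD's attributes lie within a single fragment, so each can be enforced locally — preserved.

lossy but dependency-preserving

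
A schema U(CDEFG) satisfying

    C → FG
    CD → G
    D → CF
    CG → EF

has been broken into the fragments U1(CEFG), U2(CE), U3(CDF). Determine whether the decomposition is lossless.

Yes

Chase test. Columns are CDEFG; row i has aⱼ where attribute j ∈ Ui, else bᵢⱼ.
Initial tableau (one row per fragment):
  row 1: a1 b12 a3 a4 a5
  row 2: a1 b22 a3 b24 b25
  row 3: a1 a2 b33 a4 b35
Rows 1 and 2 agree on C; apply C→FG and equate their FG entries.
Rows 1 and 3 agree on C; apply C→FG and equate their FG entries.
Rows 1 and 3 agree on CG; apply CG→EF and equate their EF entries.
Row 3 is now all distinguished symbols — the join is lossless.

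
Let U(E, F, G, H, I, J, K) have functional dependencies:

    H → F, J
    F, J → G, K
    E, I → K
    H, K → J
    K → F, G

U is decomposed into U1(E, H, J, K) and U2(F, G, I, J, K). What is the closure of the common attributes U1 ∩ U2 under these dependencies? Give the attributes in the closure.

F, G, J, K

U1 ∩ U2 = {J, K}.
K → F, G applies, adding F, G
Closure: {F, G, J, K}.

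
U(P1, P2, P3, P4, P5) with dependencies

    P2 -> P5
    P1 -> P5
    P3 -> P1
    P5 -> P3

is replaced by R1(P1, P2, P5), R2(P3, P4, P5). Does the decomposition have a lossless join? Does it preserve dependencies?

lossy but dependency-preserving

Lossless test: (P5)⁺ = {P1, P3, P5}, which is a superkey of neither fragment — lossy.
Dependency preservation: P3 → P1 is not contained in any single fragment, but the restricted closure of its left-hand side across the fragments still reaches the right-hand side; the remaining FDs each lie inside some fragment. All dependencies are preserved.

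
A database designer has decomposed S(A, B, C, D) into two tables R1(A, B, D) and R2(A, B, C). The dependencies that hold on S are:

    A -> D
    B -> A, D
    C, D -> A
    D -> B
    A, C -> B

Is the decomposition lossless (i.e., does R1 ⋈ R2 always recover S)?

Yes

Common attributes: R1 ∩ R2 = {A, B}.
Closure of {A, B}: A → D applies, adding D. So (A, B)⁺ = {A, B, D}.
This closure contains every attribute of R1, so R1 ∩ R2 → R1. The join is lossless.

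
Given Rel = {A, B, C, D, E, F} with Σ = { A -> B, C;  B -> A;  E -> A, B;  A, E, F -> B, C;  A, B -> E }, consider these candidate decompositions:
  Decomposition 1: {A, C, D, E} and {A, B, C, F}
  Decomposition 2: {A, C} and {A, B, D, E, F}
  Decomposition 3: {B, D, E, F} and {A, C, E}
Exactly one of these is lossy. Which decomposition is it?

Decomposition 1

Decomposition 1: common = {A, C}, closure = {A, B, C, E} → lossy.
Decomposition 2: common = {A}, closure = {A, B, C, E} → lossless.
Decomposition 3: common = {E}, closure = {A, B, C, E} → lossless.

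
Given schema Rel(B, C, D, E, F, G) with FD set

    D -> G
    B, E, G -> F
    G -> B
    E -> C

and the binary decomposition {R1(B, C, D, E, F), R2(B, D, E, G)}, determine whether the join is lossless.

Yes

Common attributes: R1 ∩ R2 = {B, D, E}.
Closure of {B, D, E}: D → G applies, adding G; B, E, G → F applies, adding F; E → C applies, adding C. So (B, D, E)⁺ = {B, C, D, E, F, G}.
This closure contains every attribute of R1, so R1 ∩ R2 → R1. The join is lossless.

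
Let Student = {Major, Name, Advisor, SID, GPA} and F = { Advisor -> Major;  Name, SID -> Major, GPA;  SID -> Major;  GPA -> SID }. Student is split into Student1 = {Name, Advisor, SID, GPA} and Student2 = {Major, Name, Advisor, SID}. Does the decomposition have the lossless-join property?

Common attributes: Student1 ∩ Student2 = {Name, Advisor, SID}.
Closure of {Name, Advisor, SID}: Advisor → Major applies, adding Major; Name, SID → Major, GPA applies, adding GPA. So (Name, Advisor, SID)⁺ = {Major, Name, Advisor, SID, GPA}.
This closure contains every attribute of Student1, so Student1 ∩ Student2 → Student1. The join is lossless.

Yes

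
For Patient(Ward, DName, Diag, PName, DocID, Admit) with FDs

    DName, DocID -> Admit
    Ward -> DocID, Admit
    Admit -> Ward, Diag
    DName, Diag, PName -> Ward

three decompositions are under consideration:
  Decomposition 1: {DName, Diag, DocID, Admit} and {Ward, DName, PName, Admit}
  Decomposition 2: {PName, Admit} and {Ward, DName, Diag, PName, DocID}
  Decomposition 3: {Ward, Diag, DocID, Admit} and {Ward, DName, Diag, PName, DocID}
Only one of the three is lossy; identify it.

Decomposition 1: common = {DName, Admit}, closure = {Ward, DName, Diag, DocID, Admit} → lossless.
Decomposition 2: common = {PName}, closure = {PName} → lossy.
Decomposition 3: common = {Ward, Diag, DocID}, closure = {Ward, Diag, DocID, Admit} → lossless.

Decomposition 2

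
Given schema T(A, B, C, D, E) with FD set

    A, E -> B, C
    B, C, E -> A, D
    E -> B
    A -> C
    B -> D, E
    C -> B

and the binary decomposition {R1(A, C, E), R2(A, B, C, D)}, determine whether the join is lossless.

Common attributes: R1 ∩ R2 = {A, C}.
Closure of {A, C}: C → B applies, adding B; B → D, E applies, adding D, E. So (A, C)⁺ = {A, B, C, D, E}.
This closure contains every attribute of R1, so R1 ∩ R2 → R1. The join is lossless.

Yes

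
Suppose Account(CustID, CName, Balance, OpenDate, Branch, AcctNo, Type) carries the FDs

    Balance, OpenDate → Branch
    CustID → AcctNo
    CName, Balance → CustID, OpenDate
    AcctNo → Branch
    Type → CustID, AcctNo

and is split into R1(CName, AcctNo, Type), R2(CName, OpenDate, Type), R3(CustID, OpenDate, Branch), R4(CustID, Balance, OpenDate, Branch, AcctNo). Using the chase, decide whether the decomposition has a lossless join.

No

Chase test. Columns are CustID, CName, Balance, OpenDate, Branch, AcctNo, Type; row i has aⱼ where attribute j ∈ Ri, else bᵢⱼ.
Initial tableau (one row per fragment):
  row 1: b11 a2 b13 b14 b15 a6 a7
  row 2: b21 a2 b23 a4 b25 b26 a7
  row 3: a1 b32 b33 a4 a5 b36 b37
  row 4: a1 b42 a3 a4 a5 a6 b47
Rows 3 and 4 agree on CustID; apply CustID→AcctNo and equate their AcctNo entries.
Rows 1 and 3 agree on AcctNo; apply AcctNo→Branch and equate their Branch entries.
Rows 1 and 2 agree on Type; apply Type→CustID, AcctNo and equate their CustID, AcctNo entries.
Rows 1 and 2 agree on AcctNo; apply AcctNo→Branch and equate their Branch entries.
No row becomes fully distinguished — the join is lossy.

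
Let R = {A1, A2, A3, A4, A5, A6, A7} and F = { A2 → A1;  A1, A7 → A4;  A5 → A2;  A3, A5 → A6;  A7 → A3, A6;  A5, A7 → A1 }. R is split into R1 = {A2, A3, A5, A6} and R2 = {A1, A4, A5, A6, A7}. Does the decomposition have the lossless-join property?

No

Common attributes: R1 ∩ R2 = {A5, A6}.
Closure of {A5, A6}: A5 → A2 applies, adding A2; A2 → A1 applies, adding A1. So (A5, A6)⁺ = {A1, A2, A5, A6}.
The closure contains neither all of R1 = {A2, A3, A5, A6} nor all of R2 = {A1, A4, A5, A6, A7}, so the common attributes are not a superkey of either fragment. The join is lossy.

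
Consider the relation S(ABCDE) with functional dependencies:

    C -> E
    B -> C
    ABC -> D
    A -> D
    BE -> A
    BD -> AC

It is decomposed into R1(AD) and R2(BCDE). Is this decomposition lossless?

No

Common attributes: R1 ∩ R2 = {D}.
No dependency enlarges {D}, so (D)⁺ = {D}.
The closure contains neither all of R1 = {AD} nor all of R2 = {BCDE}, so the common attributes are not a superkey of either fragment. The join is lossy.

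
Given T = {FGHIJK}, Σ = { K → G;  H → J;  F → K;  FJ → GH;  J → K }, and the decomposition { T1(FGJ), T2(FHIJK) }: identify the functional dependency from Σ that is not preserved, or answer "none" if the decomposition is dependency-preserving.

Check K → G: no single fragment contains all of {GK}, and the restricted closure of {K} across the fragments never reaches {G}.
H → J is preserved.
F → K is preserved.
FJ → GH is preserved.
J → K is preserved.

K → G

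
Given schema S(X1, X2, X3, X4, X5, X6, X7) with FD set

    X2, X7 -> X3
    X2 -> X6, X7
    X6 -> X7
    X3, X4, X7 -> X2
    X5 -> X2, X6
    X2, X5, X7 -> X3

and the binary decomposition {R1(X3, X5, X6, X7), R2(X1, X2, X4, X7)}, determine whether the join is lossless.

No

Common attributes: R1 ∩ R2 = {X7}.
No dependency enlarges {X7}, so (X7)⁺ = {X7}.
The closure contains neither all of R1 = {X3, X5, X6, X7} nor all of R2 = {X1, X2, X4, X7}, so the common attributes are not a superkey of either fragment. The join is lossy.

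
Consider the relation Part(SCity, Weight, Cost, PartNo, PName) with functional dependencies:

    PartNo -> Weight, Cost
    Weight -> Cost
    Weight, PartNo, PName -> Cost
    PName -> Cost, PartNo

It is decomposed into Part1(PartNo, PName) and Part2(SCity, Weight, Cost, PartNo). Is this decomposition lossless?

No

Common attributes: Part1 ∩ Part2 = {PartNo}.
Closure of {PartNo}: PartNo → Weight, Cost applies, adding Weight, Cost. So (PartNo)⁺ = {Weight, Cost, PartNo}.
The closure contains neither all of Part1 = {PartNo, PName} nor all of Part2 = {SCity, Weight, Cost, PartNo}, so the common attributes are not a superkey of either fragment. The join is lossy.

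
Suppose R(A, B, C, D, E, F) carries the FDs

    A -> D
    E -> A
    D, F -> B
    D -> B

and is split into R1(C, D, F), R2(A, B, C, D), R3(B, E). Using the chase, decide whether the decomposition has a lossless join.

Chase test. Columns are A, B, C, D, E, F; row i has aⱼ where attribute j ∈ Ri, else bᵢⱼ.
Initial tableau (one row per fragment):
  row 1: b11 b12 a3 a4 b15 a6
  row 2: a1 a2 a3 a4 b25 b26
  row 3: b31 a2 b33 b34 a5 b36
Rows 1 and 2 agree on D; apply D→B and equate their B entries.
No row becomes fully distinguished — the join is lossy.

No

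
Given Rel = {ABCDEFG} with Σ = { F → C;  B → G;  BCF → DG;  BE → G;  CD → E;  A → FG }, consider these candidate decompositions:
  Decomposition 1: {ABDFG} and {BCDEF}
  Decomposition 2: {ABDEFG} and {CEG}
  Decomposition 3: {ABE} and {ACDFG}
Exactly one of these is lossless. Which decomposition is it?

Decomposition 1: common = {BDF}, closure = {BCDEFG} → lossless.
Decomposition 2: common = {EG}, closure = {EG} → lossy.
Decomposition 3: common = {A}, closure = {ACFG} → lossy.

Decomposition 1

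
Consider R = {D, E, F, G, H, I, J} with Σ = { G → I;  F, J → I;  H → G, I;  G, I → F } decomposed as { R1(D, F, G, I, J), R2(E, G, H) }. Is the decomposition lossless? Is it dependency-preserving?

lossy but dependency-preserving

Lossless test: (G)⁺ = {F, G, I}, which is a superkey of neither fragment — lossy.
Dependency preservation: H → G, I is not contained in any single fragment, but the restricted closure of its left-hand side across the fragments still reaches the right-hand side; the remaining FDs each lie inside some fragment. All dependencies are preserved.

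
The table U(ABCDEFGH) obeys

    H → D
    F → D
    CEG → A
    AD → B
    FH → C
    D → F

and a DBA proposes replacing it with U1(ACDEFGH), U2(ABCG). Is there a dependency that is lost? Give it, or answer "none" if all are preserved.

Check AD → B: no single fragment contains all of {ABD}, and the restricted closure of {AD} across the fragments never reaches {B}.
H → D is preserved.
F → D is preserved.
CEG → A is preserved.
FH → C is preserved.
D → F is preserved.

AD → B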